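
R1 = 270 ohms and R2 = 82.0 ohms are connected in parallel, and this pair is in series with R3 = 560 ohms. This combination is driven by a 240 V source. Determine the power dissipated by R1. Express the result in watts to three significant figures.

Combine R1 and R2 into their parallel equivalent first, reducing the network to two series resistors.
R_p = (270×82.0)/(270+82.0) = 62.90 Ω
R_total = R_p + 560 = 62.90 + 560 = 622.9 Ω
I = V / R_total = 240 / 622.9 = 0.3853 A
Voltage across the parallel pair: V_p = I × R_p = 0.3853 × 62.90 = 24.23 V
R1 has V_p across it, so P = V_p²/R1.
P_R1 = (24.23)² / 270 = 2.175 W

2.18 W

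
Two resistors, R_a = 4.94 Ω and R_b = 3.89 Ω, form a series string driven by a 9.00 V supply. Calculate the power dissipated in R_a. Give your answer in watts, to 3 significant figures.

5.13 W

The current is common to all series resistors; compute it, then apply P = I²R for the target.
R_total = 4.94 + 3.89 = 8.830 Ω
I = V / R_total = 9.00 / 8.830 = 1.019 A
P_R_a = I² × R_a = (1.019)² × 4.94 = 5.132 W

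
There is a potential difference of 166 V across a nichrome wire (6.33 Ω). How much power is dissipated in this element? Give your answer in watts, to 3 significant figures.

We know the drop across the element and its resistance — P = V²/R, one step.
P = (166 V)² / 6.33 Ω = 4353 W

4350 W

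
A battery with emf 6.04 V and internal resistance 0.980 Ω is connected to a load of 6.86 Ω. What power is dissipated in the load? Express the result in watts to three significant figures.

The internal resistance and the load are in series, so the same I flows through both; get I from ε/(r+R), then I²R for the load.
I = ε / (r + R) = 6.04 / (0.980 + 6.86) = 0.7704 A
P_load = I² R = (0.7704)² × 6.86 = 4.072 W

4.07 W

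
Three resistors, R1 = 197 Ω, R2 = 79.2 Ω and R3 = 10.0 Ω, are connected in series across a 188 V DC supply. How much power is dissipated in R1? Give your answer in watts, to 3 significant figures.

The current is common to all series resistors; compute it, then apply P = I²R for the target.
R_total = 197 + 79.2 + 10.0 = 286.2 Ω
I = V / R_total = 188 / 286.2 = 0.6569 A
P_R1 = I² × R1 = (0.6569)² × 197 = 85.00 W

85.0 W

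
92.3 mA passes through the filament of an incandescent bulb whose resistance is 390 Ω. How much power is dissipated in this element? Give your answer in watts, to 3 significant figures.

The current through and the resistance of the element are both given; use P = I²R.
P = (0.09230 A)² × 390 Ω = 3.323 W

3.32 W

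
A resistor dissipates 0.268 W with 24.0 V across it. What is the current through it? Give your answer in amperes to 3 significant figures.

0.0112 A

Rearranging the power relation for the two known quantities gives I = P / V.
I = 0.268 / 24.0 = 0.01117 A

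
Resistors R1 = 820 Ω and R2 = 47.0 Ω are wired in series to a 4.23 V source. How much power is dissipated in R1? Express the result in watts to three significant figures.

The current is common to all series resistors; compute it, then apply P = I²R for the target.
R_total = 820 + 47.0 = 867.0 Ω
I = V / R_total = 4.23 / 867.0 = 0.004879 A
P_R1 = I² × R1 = (0.004879)² × 820 = 0.01952 W

0.0195 W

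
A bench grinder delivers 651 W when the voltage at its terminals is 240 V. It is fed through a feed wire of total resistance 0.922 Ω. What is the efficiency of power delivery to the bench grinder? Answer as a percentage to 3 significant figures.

I = P / V = 651 / 240 = 2.712 A through the feed wire.
P_line = I² R_line = (2.712)² × 0.922 = 6.784 W
P_source = P_load + P_line = 651.0 + 6.784 = 657.8 W
η = P_load / P_source = 651.0 / 657.8 = 0.9897

99.0 %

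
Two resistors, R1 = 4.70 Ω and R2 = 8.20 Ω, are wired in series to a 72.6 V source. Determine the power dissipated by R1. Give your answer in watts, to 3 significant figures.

149 W

The current is common to all series resistors; compute it, then apply P = I²R for the target.
R_total = 4.70 + 8.20 = 12.90 Ω
I = V / R_total = 72.6 / 12.90 = 5.628 A
P_R1 = I² × R1 = (5.628)² × 4.70 = 148.9 W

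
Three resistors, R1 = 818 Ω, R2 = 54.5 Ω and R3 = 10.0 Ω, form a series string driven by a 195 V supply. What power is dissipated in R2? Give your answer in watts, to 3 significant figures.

2.66 W

Since the resistors are in series they all carry the loop current I = V/R_total; the power in any one is I²R.
R_total = 818 + 54.5 + 10.0 = 882.5 Ω
I = V / R_total = 195 / 882.5 = 0.2210 A
P_R2 = I² × R2 = (0.2210)² × 54.5 = 2.661 W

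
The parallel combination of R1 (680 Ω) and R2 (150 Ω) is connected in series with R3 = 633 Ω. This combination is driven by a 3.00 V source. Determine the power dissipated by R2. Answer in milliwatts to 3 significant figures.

Collapse the R1‖R2 pair into one equivalent R_p; then R_p and R3 form a series string.
R_p = (680×150)/(680+150) = 122.9 Ω
R_total = R_p + 633 = 122.9 + 633 = 755.9 Ω
I = V / R_total = 3.00 / 755.9 = 0.003969 A
Voltage across the parallel pair: V_p = I × R_p = 0.003969 × 122.9 = 0.4877 V
R2 sits across V_p; its power is V_p²/R.
P_R2 = (0.4877)² / 150 = 0.001586 W

1.59 mW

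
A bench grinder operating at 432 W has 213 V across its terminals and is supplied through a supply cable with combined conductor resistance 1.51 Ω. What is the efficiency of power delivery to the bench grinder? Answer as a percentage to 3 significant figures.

I = P / V = 432 / 213 = 2.028 A through the supply cable.
P_line = I² R_line = (2.028)² × 1.51 = 6.211 W
P_source = P_load + P_line = 432.0 + 6.211 = 438.2 W
η = P_load / P_source = 432.0 / 438.2 = 0.9858

98.6 %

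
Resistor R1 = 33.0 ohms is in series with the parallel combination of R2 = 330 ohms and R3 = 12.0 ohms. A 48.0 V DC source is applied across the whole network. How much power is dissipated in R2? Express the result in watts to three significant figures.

0.471 W

First combine the parallel branches into one equivalent R_p, then R1 + R_p is a series pair.
R_p = (330×12.0)/(330+12.0) = 11.58 Ω
R_total = 33.0 + 11.58 = 44.58 Ω
I = V / R_total = 48.0 / 44.58 = 1.077 A
Voltage across the parallel pair: V_p = I × R_p = 1.077 × 11.58 = 12.47 V
With V_p across R2, its power is V_p²/R2.
P_R2 = (12.47)² / 330 = 0.4710 W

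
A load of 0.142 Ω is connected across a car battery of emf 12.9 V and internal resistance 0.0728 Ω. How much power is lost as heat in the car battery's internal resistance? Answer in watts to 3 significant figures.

263 W

r is in series with the load, so it carries the full circuit current — the loss in it is I²r.
I = ε / (r + R) = 12.9 / (0.0728 + 0.142) = 60.06 A
P_int = I² r = (60.06)² × 0.0728 = 262.6 W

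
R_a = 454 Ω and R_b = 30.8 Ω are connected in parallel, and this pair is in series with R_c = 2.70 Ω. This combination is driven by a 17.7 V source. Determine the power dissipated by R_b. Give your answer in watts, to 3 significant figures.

8.50 W

Collapse the R_a‖R_b pair into one equivalent R_p; then R_p and R_c form a series string.
R_p = (454×30.8)/(454+30.8) = 28.84 Ω
R_total = R_p + 2.70 = 28.84 + 2.70 = 31.54 Ω
I = V / R_total = 17.7 / 31.54 = 0.5611 A
Voltage across the parallel pair: V_p = I × R_p = 0.5611 × 28.84 = 16.18 V
R_b has V_p across it, so P = V_p²/R_b.
P_R_b = (16.18)² / 30.8 = 8.505 W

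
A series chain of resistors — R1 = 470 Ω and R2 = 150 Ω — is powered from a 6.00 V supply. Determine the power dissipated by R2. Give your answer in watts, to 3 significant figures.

0.0140 W

Since the resistors are in series they all carry the loop current I = V/R_total; the power in any one is I²R.
R_total = 470 + 150 = 620.0 Ω
I = V / R_total = 6.00 / 620.0 = 0.009677 A
P_R2 = I² × R2 = (0.009677)² × 150 = 0.01405 W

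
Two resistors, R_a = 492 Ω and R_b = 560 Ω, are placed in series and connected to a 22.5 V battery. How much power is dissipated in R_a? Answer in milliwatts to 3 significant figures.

In a series string the same current flows through every resistor — find that current, then P = I²R for the one we want.
R_total = 492 + 560 = 1052 Ω
I = V / R_total = 22.5 / 1052 = 0.02139 A
P_R_a = I² × R_a = (0.02139)² × 492 = 0.2251 W

225 mW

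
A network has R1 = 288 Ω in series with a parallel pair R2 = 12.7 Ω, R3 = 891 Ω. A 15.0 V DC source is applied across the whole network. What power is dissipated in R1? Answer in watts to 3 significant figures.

0.718 W

First combine the parallel branches into one equivalent R_p, then R1 + R_p is a series pair.
R_p = (12.7×891)/(12.7+891) = 12.52 Ω
R_total = 288 + 12.52 = 300.5 Ω
I = V / R_total = 15.0 / 300.5 = 0.04991 A
R1 is in the main series path, so its power is I²R1.
P_R1 = (0.04991)² × 288 = 0.7175 W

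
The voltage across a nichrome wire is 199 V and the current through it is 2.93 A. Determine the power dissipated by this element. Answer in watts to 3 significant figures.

Since both terminal voltage and current are stated, P = V I gives the power in one step.
P = 199 V × 2.930 A = 583.1 W

583 W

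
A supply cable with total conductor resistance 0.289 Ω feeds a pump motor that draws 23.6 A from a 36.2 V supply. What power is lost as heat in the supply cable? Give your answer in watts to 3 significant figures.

161 W

Line loss is just I²R for the cable — we know both I and R_line directly.
The supply cable carries the full 23.6 A.
P_line = I² R_line = (23.60)² × 0.289 = 161.0 W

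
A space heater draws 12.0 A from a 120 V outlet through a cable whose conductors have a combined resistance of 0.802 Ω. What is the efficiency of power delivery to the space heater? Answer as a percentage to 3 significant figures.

92.0 %

The cable carries the full 12.0 A.
P_line = I² R_line = (12.00)² × 0.802 = 115.5 W
P_source = V I = 120 × 12.00 = 1440 W; P_load = 1325 W
η = P_load / P_source = 1325 / 1440 = 0.9198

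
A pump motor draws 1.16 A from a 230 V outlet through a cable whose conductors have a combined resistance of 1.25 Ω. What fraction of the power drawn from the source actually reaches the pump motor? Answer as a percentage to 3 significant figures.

The cable carries the full 1.16 A.
P_line = I² R_line = (1.160)² × 1.25 = 1.682 W
P_source = V I = 230 × 1.160 = 266.8 W; P_load = 265.1 W
η = P_load / P_source = 265.1 / 266.8 = 0.9937

99.4 %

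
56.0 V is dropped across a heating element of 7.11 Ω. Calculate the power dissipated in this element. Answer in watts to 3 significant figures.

441 W

Voltage and resistance are given, so P = V²/R is the one-step route.
P = (56.0 V)² / 7.11 Ω = 441.1 W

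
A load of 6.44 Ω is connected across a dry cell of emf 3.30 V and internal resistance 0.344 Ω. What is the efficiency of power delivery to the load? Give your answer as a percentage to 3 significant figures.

Efficiency is P_load / P_total. With a series r and R sharing the same I, P = I²R for each, so η = R/(R+r).
η = R / (R + r) = 6.44 / (6.44 + 0.344) = 0.9493

94.9 %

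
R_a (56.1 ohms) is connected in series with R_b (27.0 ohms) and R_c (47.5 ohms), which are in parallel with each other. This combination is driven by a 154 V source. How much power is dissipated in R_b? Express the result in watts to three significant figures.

Collapse R_b‖R_c to a single equivalent, reducing the network to two series elements.
R_p = (27.0×47.5)/(27.0+47.5) = 17.21 Ω
R_total = 56.1 + 17.21 = 73.31 Ω
I = V / R_total = 154 / 73.31 = 2.101 A
Voltage across the parallel pair: V_p = I × R_p = 2.101 × 17.21 = 36.16 V
R_b sees V_p directly, so P = V_p² / R_b.
P_R_b = (36.16)² / 27.0 = 48.43 W

48.4 W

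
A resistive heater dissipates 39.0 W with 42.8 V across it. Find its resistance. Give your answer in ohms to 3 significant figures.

47.0 Ω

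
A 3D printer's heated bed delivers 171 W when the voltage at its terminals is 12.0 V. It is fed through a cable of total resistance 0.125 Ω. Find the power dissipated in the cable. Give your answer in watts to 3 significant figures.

Only the current and the line resistance are needed for the I²R loss.
I = P / V = 171 / 12.0 = 14.25 A through the cable.
P_line = I² R_line = (14.25)² × 0.125 = 25.38 W

25.4 W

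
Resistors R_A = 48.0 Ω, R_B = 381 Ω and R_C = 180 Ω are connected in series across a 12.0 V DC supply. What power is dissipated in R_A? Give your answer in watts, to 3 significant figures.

0.0186 W

The current is common to all series resistors; compute it, then apply P = I²R for the target.
R_total = 48.0 + 381 + 180 = 609.0 Ω
I = V / R_total = 12.0 / 609.0 = 0.01970 A
P_R_A = I² × R_A = (0.01970)² × 48.0 = 0.01864 W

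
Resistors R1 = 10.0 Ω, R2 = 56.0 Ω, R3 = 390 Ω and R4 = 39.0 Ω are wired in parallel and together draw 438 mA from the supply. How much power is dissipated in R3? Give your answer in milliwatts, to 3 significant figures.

23.1 mW

The branches share the same voltage, but only the total current is given — find V from the equivalent resistance first.
1/R_eq = 1/10.0 + 1/56.0 + 1/390 + 1/39.0 ⇒ R_eq = 6.846 Ω
V = I_total × R_eq = 0.4380 × 6.846 = 2.999 V
P_R3 = V² / R3 = (2.999)² / 390 = 0.02306 W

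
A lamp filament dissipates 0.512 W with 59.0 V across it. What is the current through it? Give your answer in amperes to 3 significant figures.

0.00868 A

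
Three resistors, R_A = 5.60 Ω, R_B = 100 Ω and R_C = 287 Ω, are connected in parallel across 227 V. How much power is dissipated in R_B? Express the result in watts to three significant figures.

515 W

R_B sits directly across the source, so P = V²/R with V = 227 V.
P_R_B = V² / R_B = (227)² / 100 Ω = 515.3 W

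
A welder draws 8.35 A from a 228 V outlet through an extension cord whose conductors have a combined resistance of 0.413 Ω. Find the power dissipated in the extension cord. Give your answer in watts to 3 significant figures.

28.8 W

Line loss is just I²R for the cable — we know both I and R_line directly.
The extension cord carries the full 8.35 A.
P_line = I² R_line = (8.350)² × 0.413 = 28.80 W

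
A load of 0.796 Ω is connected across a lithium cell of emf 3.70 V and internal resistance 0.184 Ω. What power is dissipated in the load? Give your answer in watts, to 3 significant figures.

11.3 W

Load and internal resistance form a series loop — compute the loop current, then the load power via I²R.
I = ε / (r + R) = 3.70 / (0.184 + 0.796) = 3.776 A
P_load = I² R = (3.776)² × 0.796 = 11.35 W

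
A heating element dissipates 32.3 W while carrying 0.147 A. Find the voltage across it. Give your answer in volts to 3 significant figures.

220 V

From P = V I = I²R = V²/R, with the two given quantities we get V = P / I.
V = 32.3 / 0.1470 = 219.7 V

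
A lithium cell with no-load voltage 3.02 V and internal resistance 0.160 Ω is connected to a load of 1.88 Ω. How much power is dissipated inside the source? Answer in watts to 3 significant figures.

0.351 W

r is in series with the load, so it carries the full circuit current — the loss in it is I²r.
I = ε / (r + R) = 3.02 / (0.160 + 1.88) = 1.480 A
P_int = I² r = (1.480)² × 0.160 = 0.3506 W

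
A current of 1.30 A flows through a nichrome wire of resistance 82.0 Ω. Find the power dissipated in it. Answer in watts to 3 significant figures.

139 W

The current through and the resistance of the element are both given; use P = I²R.
P = (1.300 A)² × 82.0 Ω = 138.6 W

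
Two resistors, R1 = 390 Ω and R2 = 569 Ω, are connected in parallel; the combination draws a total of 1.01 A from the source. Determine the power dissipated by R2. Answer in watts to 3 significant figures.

We need the common branch voltage; get it from I_total × R_eq, then P = V²/R for the branch.
1/R_eq = 1/390 + 1/569 ⇒ R_eq = 231.4 Ω
V = I_total × R_eq = 1.010 × 231.4 = 233.7 V
P_R2 = V² / R2 = (233.7)² / 569 = 95.99 W

96.0 W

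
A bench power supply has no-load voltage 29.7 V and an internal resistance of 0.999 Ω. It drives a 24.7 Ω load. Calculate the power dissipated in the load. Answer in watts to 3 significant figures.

Find the circuit current first, then P = I²R for the load (series elements share I).
I = ε / (r + R) = 29.7 / (0.999 + 24.7) = 1.156 A
P_load = I² R = (1.156)² × 24.7 = 32.99 W

33.0 W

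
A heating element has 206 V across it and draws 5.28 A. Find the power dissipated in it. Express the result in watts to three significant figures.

Both the voltage across and the current through the element are known, so P = V I applies directly.
P = 206 V × 5.280 A = 1088 W

1090 W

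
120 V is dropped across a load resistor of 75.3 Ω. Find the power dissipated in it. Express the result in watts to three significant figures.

V and R are stated; P = V²/R avoids computing the current.
P = (120 V)² / 75.3 Ω = 191.2 W

191 W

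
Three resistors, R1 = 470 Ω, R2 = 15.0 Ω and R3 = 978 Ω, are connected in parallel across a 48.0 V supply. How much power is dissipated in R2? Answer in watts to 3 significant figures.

154 W

Every branch has 48.0 V across it, so for R2 the power is simply V²/R.
P_R2 = V² / R2 = (48.0)² / 15.0 Ω = 153.6 W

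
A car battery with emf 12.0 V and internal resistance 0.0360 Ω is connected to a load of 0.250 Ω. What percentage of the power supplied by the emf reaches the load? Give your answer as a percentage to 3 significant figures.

Both r and R carry the same current, so the power split is just the resistance split: η = R/(R+r).
η = R / (R + r) = 0.250 / (0.250 + 0.0360) = 0.8741

87.4 %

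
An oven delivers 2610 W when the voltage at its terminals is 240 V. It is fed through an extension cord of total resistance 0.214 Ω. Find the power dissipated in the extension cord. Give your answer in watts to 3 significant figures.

The extension cord is a series resistance carrying the load current; its dissipation is I²R_line.
I = P / V = 2610 / 240 = 10.88 A through the extension cord.
P_line = I² R_line = (10.88)² × 0.214 = 25.31 W

25.3 W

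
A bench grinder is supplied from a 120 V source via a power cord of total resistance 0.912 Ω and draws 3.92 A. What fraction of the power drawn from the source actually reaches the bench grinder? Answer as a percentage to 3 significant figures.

The power cord carries the full 3.92 A.
P_line = I² R_line = (3.920)² × 0.912 = 14.01 W
P_source = V I = 120 × 3.920 = 470.4 W; P_load = 456.4 W
η = P_load / P_source = 456.4 / 470.4 = 0.9702

97.0 %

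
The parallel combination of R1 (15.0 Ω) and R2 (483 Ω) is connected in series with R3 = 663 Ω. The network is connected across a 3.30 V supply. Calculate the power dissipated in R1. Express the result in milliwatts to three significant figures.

0.335 mW

First find R_p for the parallel pair, then treat R_p + R3 as a series loop.
R_p = (15.0×483)/(15.0+483) = 14.55 Ω
R_total = R_p + 663 = 14.55 + 663 = 677.5 Ω
I = V / R_total = 3.30 / 677.5 = 0.004871 A
Voltage across the parallel pair: V_p = I × R_p = 0.004871 × 14.55 = 0.07086 V
Use P = V²/R for R1 with V = V_p.
P_R1 = (0.07086)² / 15.0 = 0.0003347 W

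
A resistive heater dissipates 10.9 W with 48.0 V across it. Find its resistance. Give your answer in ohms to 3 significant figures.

The two known quantities fix the third via R = V² / P.
R = (48.0)² / 10.9 = 211.4 Ω

211 Ω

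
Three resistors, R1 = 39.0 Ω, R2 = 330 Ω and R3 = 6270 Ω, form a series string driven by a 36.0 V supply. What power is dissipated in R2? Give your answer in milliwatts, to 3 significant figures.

The current is common to all series resistors; compute it, then apply P = I²R for the target.
R_total = 39.0 + 330 + 6270 = 6639 Ω
I = V / R_total = 36.0 / 6639 = 0.005423 A
P_R2 = I² × R2 = (0.005423)² × 330 = 0.009703 W

9.70 mW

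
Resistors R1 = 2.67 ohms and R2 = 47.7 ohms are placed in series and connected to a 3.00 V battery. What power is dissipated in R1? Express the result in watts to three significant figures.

In a series string the same current flows through every resistor — find that current, then P = I²R for the one we want.
R_total = 2.67 + 47.7 = 50.37 Ω
I = V / R_total = 3.00 / 50.37 = 0.05956 A
P_R1 = I² × R1 = (0.05956)² × 2.67 = 0.009471 W

0.00947 W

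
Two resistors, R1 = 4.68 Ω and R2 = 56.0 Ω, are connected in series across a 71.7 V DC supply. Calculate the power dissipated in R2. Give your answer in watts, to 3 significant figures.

78.2 W

In a series string the same current flows through every resistor — find that current, then P = I²R for the one we want.
R_total = 4.68 + 56.0 = 60.68 Ω
I = V / R_total = 71.7 / 60.68 = 1.182 A
P_R2 = I² × R2 = (1.182)² × 56.0 = 78.19 W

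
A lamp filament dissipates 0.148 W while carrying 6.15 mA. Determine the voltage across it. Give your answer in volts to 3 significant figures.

Inverting the appropriate power form: V = P / I.
V = 0.148 / 0.006150 = 24.07 V

24.1 V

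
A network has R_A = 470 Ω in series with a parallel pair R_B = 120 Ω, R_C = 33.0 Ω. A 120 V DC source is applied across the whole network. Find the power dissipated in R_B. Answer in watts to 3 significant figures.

0.327 W

Collapse R_B‖R_C to a single equivalent, reducing the network to two series elements.
R_p = (120×33.0)/(120+33.0) = 25.88 Ω
R_total = 470 + 25.88 = 495.9 Ω
I = V / R_total = 120 / 495.9 = 0.2420 A
Voltage across the parallel pair: V_p = I × R_p = 0.2420 × 25.88 = 6.263 V
R_B is across V_p, so use P = V²/R for that branch.
P_R_B = (6.263)² / 120 = 0.3269 W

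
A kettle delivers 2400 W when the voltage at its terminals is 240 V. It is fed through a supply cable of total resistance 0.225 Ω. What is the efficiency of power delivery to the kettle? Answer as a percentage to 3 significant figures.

I = P / V = 2400 / 240 = 10.00 A through the supply cable.
P_line = I² R_line = (10.00)² × 0.225 = 22.50 W
P_source = P_load + P_line = 2400 + 22.50 = 2422 W
η = P_load / P_source = 2400 / 2422 = 0.9907

99.1 %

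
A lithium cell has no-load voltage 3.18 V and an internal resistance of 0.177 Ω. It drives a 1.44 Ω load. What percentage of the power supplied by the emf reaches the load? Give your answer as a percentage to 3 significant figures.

Both r and R carry the same current, so the power split is just the resistance split: η = R/(R+r).
η = R / (R + r) = 1.44 / (1.44 + 0.177) = 0.8905

89.1 %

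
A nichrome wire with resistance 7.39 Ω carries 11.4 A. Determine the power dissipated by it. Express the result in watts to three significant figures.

960 W

Knowing I and R, the power is just I²R — no need to find V first.
P = (11.40 A)² × 7.39 Ω = 960.4 W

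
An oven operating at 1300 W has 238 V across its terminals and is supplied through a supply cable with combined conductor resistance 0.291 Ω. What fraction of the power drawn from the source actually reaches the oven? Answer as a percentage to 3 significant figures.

I = P / V = 1300 / 238 = 5.462 A through the supply cable.
P_line = I² R_line = (5.462)² × 0.291 = 8.682 W
P_source = P_load + P_line = 1300 + 8.682 = 1309 W
η = P_load / P_source = 1300 / 1309 = 0.9934

99.3 %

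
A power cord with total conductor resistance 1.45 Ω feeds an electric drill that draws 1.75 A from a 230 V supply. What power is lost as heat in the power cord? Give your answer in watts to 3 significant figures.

Only the current and the line resistance are needed for the I²R loss.
The power cord carries the full 1.75 A.
P_line = I² R_line = (1.750)² × 1.45 = 4.441 W

4.44 W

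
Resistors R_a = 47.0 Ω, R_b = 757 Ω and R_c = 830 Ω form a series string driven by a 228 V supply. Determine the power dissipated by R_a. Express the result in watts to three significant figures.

0.915 W

Since the resistors are in series they all carry the loop current I = V/R_total; the power in any one is I²R.
R_total = 47.0 + 757 + 830 = 1634 Ω
I = V / R_total = 228 / 1634 = 0.1395 A
P_R_a = I² × R_a = (0.1395)² × 47.0 = 0.9151 W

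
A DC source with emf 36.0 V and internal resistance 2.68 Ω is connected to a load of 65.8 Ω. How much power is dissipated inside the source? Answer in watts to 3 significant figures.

r is in series with the load, so it carries the full circuit current — the loss in it is I²r.
I = ε / (r + R) = 36.0 / (2.68 + 65.8) = 0.5257 A
P_int = I² r = (0.5257)² × 2.68 = 0.7406 W

0.741 W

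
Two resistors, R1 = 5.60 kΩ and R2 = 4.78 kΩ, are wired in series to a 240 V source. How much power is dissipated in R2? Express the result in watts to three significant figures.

2.56 W

In a series string the same current flows through every resistor — find that current, then P = I²R for the one we want.
R_total = (5.60 + 4.78) kΩ = 10380 Ω
I = V / R_total = 240 / 10380 = 0.02312 A
P_R2 = I² × R2 = (0.02312)² × 4780 = 2.555 W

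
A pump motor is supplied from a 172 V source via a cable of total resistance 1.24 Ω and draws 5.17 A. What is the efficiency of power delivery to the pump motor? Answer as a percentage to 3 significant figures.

96.3 %

The cable carries the full 5.17 A.
P_line = I² R_line = (5.170)² × 1.24 = 33.14 W
P_source = V I = 172 × 5.170 = 889.2 W; P_load = 856.1 W
η = P_load / P_source = 856.1 / 889.2 = 0.9627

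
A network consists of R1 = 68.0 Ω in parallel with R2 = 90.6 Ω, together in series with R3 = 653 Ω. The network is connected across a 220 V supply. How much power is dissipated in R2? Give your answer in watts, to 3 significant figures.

1.68 W

Combine R1 and R2 into their parallel equivalent first, reducing the network to two series resistors.
R_p = (68.0×90.6)/(68.0+90.6) = 38.84 Ω
R_total = R_p + 653 = 38.84 + 653 = 691.8 Ω
I = V / R_total = 220 / 691.8 = 0.3180 A
Voltage across the parallel pair: V_p = I × R_p = 0.3180 × 38.84 = 12.35 V
R2 has V_p across it, so P = V_p²/R2.
P_R2 = (12.35)² / 90.6 = 1.684 W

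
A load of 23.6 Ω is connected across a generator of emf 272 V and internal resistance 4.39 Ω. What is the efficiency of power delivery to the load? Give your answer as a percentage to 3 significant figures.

84.3 %

Both r and R carry the same current, so the power split is just the resistance split: η = R/(R+r).
η = R / (R + r) = 23.6 / (23.6 + 4.39) = 0.8432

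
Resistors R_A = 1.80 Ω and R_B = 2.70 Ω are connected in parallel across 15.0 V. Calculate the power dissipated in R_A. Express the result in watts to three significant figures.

R_A sits directly across the source, so P = V²/R with V = 15.0 V.
P_R_A = V² / R_A = (15.0)² / 1.80 Ω = 125.0 W

125 W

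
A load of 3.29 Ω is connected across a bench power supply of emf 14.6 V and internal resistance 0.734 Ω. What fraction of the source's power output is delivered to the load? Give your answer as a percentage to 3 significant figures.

η = P_load/(P_load+P_int) = I²R/(I²R+I²r) = R/(R+r) — the I² cancels for series elements.
η = R / (R + r) = 3.29 / (3.29 + 0.734) = 0.8176

81.8 %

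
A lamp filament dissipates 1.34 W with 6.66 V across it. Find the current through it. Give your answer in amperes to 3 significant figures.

0.201 A

Rearranging the power relation for the two known quantities gives I = P / V.
I = 1.34 / 6.66 = 0.2012 A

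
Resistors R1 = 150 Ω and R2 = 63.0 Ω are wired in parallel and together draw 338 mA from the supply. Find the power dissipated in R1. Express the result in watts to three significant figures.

1.50 W

We need the common branch voltage; get it from I_total × R_eq, then P = V²/R for the branch.
1/R_eq = 1/150 + 1/63.0 ⇒ R_eq = 44.37 Ω
V = I_total × R_eq = 0.3380 × 44.37 = 15.00 V
P_R1 = V² / R1 = (15.00)² / 150 = 1.499 W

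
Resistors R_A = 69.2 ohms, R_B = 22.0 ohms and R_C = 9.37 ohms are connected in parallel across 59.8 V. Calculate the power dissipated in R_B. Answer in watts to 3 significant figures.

163 W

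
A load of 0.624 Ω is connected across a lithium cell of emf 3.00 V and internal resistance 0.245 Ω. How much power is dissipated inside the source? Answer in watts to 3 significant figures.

r is in series with the load, so it carries the full circuit current — the loss in it is I²r.
I = ε / (r + R) = 3.00 / (0.245 + 0.624) = 3.452 A
P_int = I² r = (3.452)² × 0.245 = 2.920 W

2.92 W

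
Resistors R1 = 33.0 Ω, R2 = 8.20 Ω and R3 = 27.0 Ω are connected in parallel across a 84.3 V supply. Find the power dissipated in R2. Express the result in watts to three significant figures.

867 W

R2 sits directly across the source, so P = V²/R with V = 84.3 V.
P_R2 = V² / R2 = (84.3)² / 8.20 Ω = 866.6 W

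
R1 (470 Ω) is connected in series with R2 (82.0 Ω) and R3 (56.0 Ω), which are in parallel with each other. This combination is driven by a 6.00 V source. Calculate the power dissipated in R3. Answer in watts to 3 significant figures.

0.00281 W

First combine the parallel branches into one equivalent R_p, then R1 + R_p is a series pair.
R_p = (82.0×56.0)/(82.0+56.0) = 33.28 Ω
R_total = 470 + 33.28 = 503.3 Ω
I = V / R_total = 6.00 / 503.3 = 0.01192 A
Voltage across the parallel pair: V_p = I × R_p = 0.01192 × 33.28 = 0.3967 V
With V_p across R3, its power is V_p²/R3.
P_R3 = (0.3967)² / 56.0 = 0.002810 W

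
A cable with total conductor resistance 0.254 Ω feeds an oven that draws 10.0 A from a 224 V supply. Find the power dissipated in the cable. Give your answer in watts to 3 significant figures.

The cable is a series resistance carrying the load current; its dissipation is I²R_line.
The cable carries the full 10.0 A.
P_line = I² R_line = (10.00)² × 0.254 = 25.40 W

25.4 W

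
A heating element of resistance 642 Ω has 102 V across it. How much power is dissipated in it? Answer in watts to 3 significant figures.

16.2 W

With V across and R both known, P = V²/R gives the dissipation directly.
P = (102 V)² / 642 Ω = 16.21 W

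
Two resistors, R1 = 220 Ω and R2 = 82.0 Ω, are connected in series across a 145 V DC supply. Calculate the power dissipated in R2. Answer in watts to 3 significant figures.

Since the resistors are in series they all carry the loop current I = V/R_total; the power in any one is I²R.
R_total = 220 + 82.0 = 302.0 Ω
I = V / R_total = 145 / 302.0 = 0.4801 A
P_R2 = I² × R2 = (0.4801)² × 82.0 = 18.90 W

18.9 W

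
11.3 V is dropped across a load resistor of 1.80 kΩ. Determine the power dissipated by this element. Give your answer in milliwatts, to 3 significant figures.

70.9 mW

With V across and R both known, P = V²/R gives the dissipation directly.
P = (11.3 V)² / 1800 Ω = 0.07094 W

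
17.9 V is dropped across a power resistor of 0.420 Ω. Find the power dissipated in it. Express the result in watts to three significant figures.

763 W

With V across and R both known, P = V²/R gives the dissipation directly.
P = (17.9 V)² / 0.420 Ω = 762.9 W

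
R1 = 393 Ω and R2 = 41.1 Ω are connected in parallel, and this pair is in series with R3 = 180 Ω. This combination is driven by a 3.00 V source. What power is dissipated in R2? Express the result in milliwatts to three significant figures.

6.43 mW

Combine R1 and R2 into their parallel equivalent first, reducing the network to two series resistors.
R_p = (393×41.1)/(393+41.1) = 37.21 Ω
R_total = R_p + 180 = 37.21 + 180 = 217.2 Ω
I = V / R_total = 3.00 / 217.2 = 0.01381 A
Voltage across the parallel pair: V_p = I × R_p = 0.01381 × 37.21 = 0.5139 V
Use P = V²/R for R2 with V = V_p.
P_R2 = (0.5139)² / 41.1 = 0.006426 W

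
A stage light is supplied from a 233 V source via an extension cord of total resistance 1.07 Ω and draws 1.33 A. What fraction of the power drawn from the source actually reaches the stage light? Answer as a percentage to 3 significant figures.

The extension cord carries the full 1.33 A.
P_line = I² R_line = (1.330)² × 1.07 = 1.893 W
P_source = V I = 233 × 1.330 = 309.9 W; P_load = 308.0 W
η = P_load / P_source = 308.0 / 309.9 = 0.9939

99.4 %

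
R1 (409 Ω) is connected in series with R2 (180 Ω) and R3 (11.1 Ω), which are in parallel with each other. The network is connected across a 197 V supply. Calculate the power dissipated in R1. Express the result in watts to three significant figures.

90.2 W

Reduce the parallel pair to R_p first; the network is then a simple series string.
R_p = (180×11.1)/(180+11.1) = 10.46 Ω
R_total = 409 + 10.46 = 419.5 Ω
I = V / R_total = 197 / 419.5 = 0.4697 A
R1 is in the main series path, so its power is I²R1.
P_R1 = (0.4697)² × 409 = 90.22 W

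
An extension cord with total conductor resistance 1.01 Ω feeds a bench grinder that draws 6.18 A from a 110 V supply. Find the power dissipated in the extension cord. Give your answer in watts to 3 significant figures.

38.6 W

The extension cord is a series resistance carrying the load current; its dissipation is I²R_line.
The extension cord carries the full 6.18 A.
P_line = I² R_line = (6.180)² × 1.01 = 38.57 W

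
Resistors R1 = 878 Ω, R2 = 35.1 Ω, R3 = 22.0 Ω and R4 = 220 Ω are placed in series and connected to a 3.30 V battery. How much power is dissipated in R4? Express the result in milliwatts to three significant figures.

1.80 mW

Series elements share the same current, so find I first, then use P = I²R.
R_total = 878 + 35.1 + 22.0 + 220 = 1155 Ω
I = V / R_total = 3.30 / 1155 = 0.002857 A
P_R4 = I² × R4 = (0.002857)² × 220 = 0.001796 W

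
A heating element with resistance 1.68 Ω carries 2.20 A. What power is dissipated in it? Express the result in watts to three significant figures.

8.13 W

The current through and the resistance of the element are both given; use P = I²R.
P = (2.200 A)² × 1.68 Ω = 8.131 W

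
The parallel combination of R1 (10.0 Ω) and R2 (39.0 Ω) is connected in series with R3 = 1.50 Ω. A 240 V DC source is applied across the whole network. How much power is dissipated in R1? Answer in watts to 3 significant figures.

4080 W

Combine R1 and R2 into their parallel equivalent first, reducing the network to two series resistors.
R_p = (10.0×39.0)/(10.0+39.0) = 7.959 Ω
R_total = R_p + 1.50 = 7.959 + 1.50 = 9.459 Ω
I = V / R_total = 240 / 9.459 = 25.37 A
Voltage across the parallel pair: V_p = I × R_p = 25.37 × 7.959 = 201.9 V
R1 sits across V_p; its power is V_p²/R.
P_R1 = (201.9)² / 10.0 = 4078 W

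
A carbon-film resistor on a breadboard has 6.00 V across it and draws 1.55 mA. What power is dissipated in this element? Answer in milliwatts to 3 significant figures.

Both the voltage across and the current through the element are known, so P = V I applies directly.
P = 6.00 V × 0.001550 A = 0.009300 W

9.30 mW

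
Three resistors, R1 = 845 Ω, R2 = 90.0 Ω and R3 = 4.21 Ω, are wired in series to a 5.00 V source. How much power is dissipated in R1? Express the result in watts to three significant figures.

Series elements share the same current, so find I first, then use P = I²R.
R_total = 845 + 90.0 + 4.21 = 939.2 Ω
I = V / R_total = 5.00 / 939.2 = 0.005324 A
P_R1 = I² × R1 = (0.005324)² × 845 = 0.02395 W

0.0239 W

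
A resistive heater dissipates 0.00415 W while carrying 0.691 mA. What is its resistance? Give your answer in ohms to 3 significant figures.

From P = V I = I²R = V²/R, with the two given quantities we get R = P / I².
R = 0.00415 / (0.0006910)² = 8691 Ω

8690 Ω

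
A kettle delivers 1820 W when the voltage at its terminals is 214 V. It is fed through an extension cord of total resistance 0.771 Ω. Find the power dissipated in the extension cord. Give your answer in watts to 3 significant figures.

55.8 W

Line loss is just I²R for the cable — we know both I and R_line directly.
I = P / V = 1820 / 214 = 8.505 A through the extension cord.
P_line = I² R_line = (8.505)² × 0.771 = 55.77 W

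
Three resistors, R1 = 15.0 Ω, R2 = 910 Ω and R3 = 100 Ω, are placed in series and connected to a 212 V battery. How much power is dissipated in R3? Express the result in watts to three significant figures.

4.28 W

In a series string the same current flows through every resistor — find that current, then P = I²R for the one we want.
R_total = 15.0 + 910 + 100 = 1025 Ω
I = V / R_total = 212 / 1025 = 0.2068 A
P_R3 = I² × R3 = (0.2068)² × 100 = 4.278 W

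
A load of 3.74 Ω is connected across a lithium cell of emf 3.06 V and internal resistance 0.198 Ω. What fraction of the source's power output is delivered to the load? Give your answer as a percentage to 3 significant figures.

Efficiency is P_load / P_total. With a series r and R sharing the same I, P = I²R for each, so η = R/(R+r).
η = R / (R + r) = 3.74 / (3.74 + 0.198) = 0.9497

95.0 %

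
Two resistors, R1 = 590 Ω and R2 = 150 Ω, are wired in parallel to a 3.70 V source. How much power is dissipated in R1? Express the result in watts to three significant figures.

0.0232 W

The supply voltage appears across each parallel branch — just use P = V²/R1.
P_R1 = V² / R1 = (3.70)² / 590 Ω = 0.02320 W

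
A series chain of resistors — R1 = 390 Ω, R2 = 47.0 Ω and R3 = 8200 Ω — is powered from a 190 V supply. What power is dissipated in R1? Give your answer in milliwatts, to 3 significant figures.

Series elements share the same current, so find I first, then use P = I²R.
R_total = 390 + 47.0 + 8200 = 8637 Ω
I = V / R_total = 190 / 8637 = 0.02200 A
P_R1 = I² × R1 = (0.02200)² × 390 = 0.1887 W

189 mW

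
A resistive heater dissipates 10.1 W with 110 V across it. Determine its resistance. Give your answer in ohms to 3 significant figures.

1200 Ω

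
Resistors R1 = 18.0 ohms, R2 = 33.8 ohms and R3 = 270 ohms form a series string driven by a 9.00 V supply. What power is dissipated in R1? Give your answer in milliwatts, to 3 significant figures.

14.1 mW

In a series string the same current flows through every resistor — find that current, then P = I²R for the one we want.
R_total = 18.0 + 33.8 + 270 = 321.8 Ω
I = V / R_total = 9.00 / 321.8 = 0.02797 A
P_R1 = I² × R1 = (0.02797)² × 18.0 = 0.01408 W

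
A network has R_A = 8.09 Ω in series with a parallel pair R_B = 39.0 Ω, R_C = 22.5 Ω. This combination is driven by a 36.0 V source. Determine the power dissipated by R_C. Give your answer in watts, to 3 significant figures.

Reduce the parallel pair to R_p first; the network is then a simple series string.
R_p = (39.0×22.5)/(39.0+22.5) = 14.27 Ω
R_total = 8.09 + 14.27 = 22.36 Ω
I = V / R_total = 36.0 / 22.36 = 1.610 A
Voltage across the parallel pair: V_p = I × R_p = 1.610 × 14.27 = 22.97 V
R_C sees V_p directly, so P = V_p² / R_C.
P_R_C = (22.97)² / 22.5 = 23.46 W

23.5 W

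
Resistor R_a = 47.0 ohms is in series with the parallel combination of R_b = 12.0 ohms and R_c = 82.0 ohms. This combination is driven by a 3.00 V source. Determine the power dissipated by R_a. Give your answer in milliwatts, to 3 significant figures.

Reduce the parallel pair to R_p first; the network is then a simple series string.
R_p = (12.0×82.0)/(12.0+82.0) = 10.47 Ω
R_total = 47.0 + 10.47 = 57.47 Ω
I = V / R_total = 3.00 / 57.47 = 0.05220 A
R_a is in the main series path, so its power is I²R_a.
P_R_a = (0.05220)² × 47.0 = 0.1281 W

128 mW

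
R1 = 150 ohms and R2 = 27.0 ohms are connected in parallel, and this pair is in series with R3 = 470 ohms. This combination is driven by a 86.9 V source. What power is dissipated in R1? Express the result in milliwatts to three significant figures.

108 mW

Combine R1 and R2 into their parallel equivalent first, reducing the network to two series resistors.
R_p = (150×27.0)/(150+27.0) = 22.88 Ω
R_total = R_p + 470 = 22.88 + 470 = 492.9 Ω
I = V / R_total = 86.9 / 492.9 = 0.1763 A
Voltage across the parallel pair: V_p = I × R_p = 0.1763 × 22.88 = 4.034 V
Use P = V²/R for R1 with V = V_p.
P_R1 = (4.034)² / 150 = 0.1085 W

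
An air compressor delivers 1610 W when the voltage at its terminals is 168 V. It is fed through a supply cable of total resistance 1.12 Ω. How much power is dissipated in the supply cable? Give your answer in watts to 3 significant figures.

103 W

The supply cable and load are in series, so the same current flows in both; the loss is I²R_line.
I = P / V = 1610 / 168 = 9.583 A through the supply cable.
P_line = I² R_line = (9.583)² × 1.12 = 102.9 W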